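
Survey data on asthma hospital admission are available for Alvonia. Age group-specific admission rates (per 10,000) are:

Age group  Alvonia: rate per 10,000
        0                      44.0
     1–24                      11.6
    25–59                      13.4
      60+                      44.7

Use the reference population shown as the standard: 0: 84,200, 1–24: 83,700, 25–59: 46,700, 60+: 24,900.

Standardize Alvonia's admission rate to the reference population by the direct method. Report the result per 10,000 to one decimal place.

Standard total = 239,500; weights = 0.3516, 0.3495, 0.1950, 0.1040.
Standardized rate: 0.3516×44.0 + 0.3495×11.6 + 0.1950×13.4 + 0.1040×44.7 = 26.7830 per 10,000.

26.8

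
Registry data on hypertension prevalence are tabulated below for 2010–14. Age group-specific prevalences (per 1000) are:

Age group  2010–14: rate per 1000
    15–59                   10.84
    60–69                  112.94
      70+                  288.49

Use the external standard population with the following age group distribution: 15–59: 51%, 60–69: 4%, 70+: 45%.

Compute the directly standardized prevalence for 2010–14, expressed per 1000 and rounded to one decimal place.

Standard weights: 0.51, 0.04, 0.45.
Standardized rate: 0.5100×10.84 + 0.0400×112.94 + 0.4500×288.49 = 139.8665 per 1000.

139.9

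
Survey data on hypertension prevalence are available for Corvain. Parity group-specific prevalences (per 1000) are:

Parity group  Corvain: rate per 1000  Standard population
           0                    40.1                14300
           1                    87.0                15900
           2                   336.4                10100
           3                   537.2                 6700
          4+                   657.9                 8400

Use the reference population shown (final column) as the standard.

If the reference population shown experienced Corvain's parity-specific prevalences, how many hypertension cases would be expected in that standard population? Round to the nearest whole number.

14480

Expected hypertension cases = Σ (standard pop × parity-specific rate ÷ 1000)
= 14300×40.1/1000 + 15900×87.0/1000 + 10100×336.4/1000 + 6700×537.2/1000 + 8400×657.9/1000
= 573.43 + 1383.30 + 3397.64 + 3599.24 + 5526.36 = 14479.97.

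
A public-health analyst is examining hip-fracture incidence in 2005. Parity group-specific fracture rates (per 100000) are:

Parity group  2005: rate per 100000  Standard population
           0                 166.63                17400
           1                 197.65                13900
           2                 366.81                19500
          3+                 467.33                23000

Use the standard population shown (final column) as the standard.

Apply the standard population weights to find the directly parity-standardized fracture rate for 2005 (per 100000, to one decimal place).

Standard total = 73800; weights = 0.2358, 0.1883, 0.2642, 0.3117.
Standardized rate: 0.2358×166.63 + 0.1883×197.65 + 0.2642×366.81 + 0.3117×467.33 = 319.0797 per 100000.

319.1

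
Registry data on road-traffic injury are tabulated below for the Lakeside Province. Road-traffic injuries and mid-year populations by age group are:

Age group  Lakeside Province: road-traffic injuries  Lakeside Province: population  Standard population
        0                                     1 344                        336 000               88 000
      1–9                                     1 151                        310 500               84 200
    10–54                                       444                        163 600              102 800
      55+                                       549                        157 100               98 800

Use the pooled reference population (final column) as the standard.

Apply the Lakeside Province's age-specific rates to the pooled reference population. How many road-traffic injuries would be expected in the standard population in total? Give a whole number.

Age-specific rates per 100 000 for the Lakeside Province: 400.00, 370.69, 271.39, 349.46.
Expected road-traffic injuries = Σ (standard pop × age-specific rate ÷ 100 000)
= 88 000×400.00/100 000 + 84 200×370.69/100 000 + 102 800×271.39/100 000 + 98 800×349.46/100 000
= 352.00 + 312.12 + 278.99 + 345.27 = 1288.38.

1288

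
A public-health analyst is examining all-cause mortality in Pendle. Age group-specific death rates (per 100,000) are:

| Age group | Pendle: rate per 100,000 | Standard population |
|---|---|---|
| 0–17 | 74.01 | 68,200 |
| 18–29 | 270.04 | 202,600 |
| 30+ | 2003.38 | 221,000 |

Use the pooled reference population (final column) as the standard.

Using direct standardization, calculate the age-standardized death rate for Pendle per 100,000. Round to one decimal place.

1021.8

Standard total = 491,800; weights = 0.1387, 0.4120, 0.4494.
Standardized rate: 0.1387×74.01 + 0.4120×270.04 + 0.4494×2003.38 = 1021.7661 per 100,000.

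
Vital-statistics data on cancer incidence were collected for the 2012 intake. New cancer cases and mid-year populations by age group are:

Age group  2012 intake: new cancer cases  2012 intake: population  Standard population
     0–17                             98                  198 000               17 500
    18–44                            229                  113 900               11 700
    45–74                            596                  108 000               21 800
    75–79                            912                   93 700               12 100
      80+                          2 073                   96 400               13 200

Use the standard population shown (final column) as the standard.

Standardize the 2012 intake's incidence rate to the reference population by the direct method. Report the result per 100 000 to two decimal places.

726.23

Age-specific rates per 100 000 for the 2012 intake: 49.49, 201.05, 551.85, 973.32, 2150.41.
Standard total = 76 300; weights = 0.2294, 0.1533, 0.2857, 0.1586, 0.1730.
Standardized rate: 0.2294×49.49 + 0.1533×201.05 + 0.2857×551.85 + 0.1586×973.32 + 0.1730×2150.41 = 726.2319 per 100 000.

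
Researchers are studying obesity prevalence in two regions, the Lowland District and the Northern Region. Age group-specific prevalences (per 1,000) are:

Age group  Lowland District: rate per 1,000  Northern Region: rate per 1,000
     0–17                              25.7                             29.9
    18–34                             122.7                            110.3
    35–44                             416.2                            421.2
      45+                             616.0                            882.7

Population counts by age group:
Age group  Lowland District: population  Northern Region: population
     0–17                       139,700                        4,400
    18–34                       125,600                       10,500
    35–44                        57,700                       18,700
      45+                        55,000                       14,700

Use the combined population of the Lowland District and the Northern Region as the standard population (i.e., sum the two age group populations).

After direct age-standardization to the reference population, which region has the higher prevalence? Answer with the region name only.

Combined standard total = 426,300; weights = 0.3380, 0.3193, 0.1792, 0.1635.
The Lowland District: 0.3380×25.7 + 0.3193×122.7 + 0.1792×416.2 + 0.1635×616.0 = 223.1661 per 1,000.
The Northern Region: 0.3380×29.9 + 0.3193×110.3 + 0.1792×421.2 + 0.1635×882.7 = 265.1285 per 1,000.

Northern Region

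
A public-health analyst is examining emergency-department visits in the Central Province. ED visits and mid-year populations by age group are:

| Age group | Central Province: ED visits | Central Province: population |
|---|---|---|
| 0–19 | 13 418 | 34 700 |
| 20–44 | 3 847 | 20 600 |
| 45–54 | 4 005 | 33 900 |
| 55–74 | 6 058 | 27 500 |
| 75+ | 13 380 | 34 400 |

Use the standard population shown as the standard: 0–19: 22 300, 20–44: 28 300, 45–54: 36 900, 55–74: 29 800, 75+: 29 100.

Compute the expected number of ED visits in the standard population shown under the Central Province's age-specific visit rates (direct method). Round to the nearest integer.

36151

Age-specific rates per 1 000 for the Central Province: 386.686, 186.748, 118.142, 220.291, 388.953.
Expected ED visits = Σ (standard pop × age-specific rate ÷ 1 000)
= 22 300×386.686/1 000 + 28 300×186.748/1 000 + 36 900×118.142/1 000 + 29 800×220.291/1 000 + 29 100×388.953/1 000
= 8623.10 + 5284.96 + 4359.42 + 6564.67 + 11318.55 = 36150.69.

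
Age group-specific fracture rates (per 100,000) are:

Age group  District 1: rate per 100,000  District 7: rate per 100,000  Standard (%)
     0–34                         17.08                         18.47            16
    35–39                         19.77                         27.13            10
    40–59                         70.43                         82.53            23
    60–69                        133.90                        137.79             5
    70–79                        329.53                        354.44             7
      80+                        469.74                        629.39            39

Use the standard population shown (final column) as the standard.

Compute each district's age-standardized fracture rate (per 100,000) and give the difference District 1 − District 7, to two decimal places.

Standard weights: 0.16, 0.10, 0.23, 0.05, 0.07, 0.39.
District 1: 0.1600×17.08 + 0.1000×19.77 + 0.2300×70.43 + 0.0500×133.90 + 0.0700×329.53 + 0.3900×469.74 = 233.8694 per 100,000.
District 7: 0.1600×18.47 + 0.1000×27.13 + 0.2300×82.53 + 0.0500×137.79 + 0.0700×354.44 + 0.3900×629.39 = 301.8125 per 100,000.
Difference = 233.8694 − 301.8125 = -67.9431.

-67.94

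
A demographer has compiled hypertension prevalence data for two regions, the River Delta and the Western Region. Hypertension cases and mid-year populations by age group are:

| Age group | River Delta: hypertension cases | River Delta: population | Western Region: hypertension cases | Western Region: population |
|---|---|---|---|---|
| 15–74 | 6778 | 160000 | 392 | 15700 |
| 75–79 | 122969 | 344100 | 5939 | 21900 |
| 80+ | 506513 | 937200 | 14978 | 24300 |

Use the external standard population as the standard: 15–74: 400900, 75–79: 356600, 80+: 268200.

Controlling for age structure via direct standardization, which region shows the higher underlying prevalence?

River Delta

Age-specific rates per 1000 for the River Delta: 42.362, 357.364, 540.453.
For the Western Region: 24.968, 271.187, 616.379.
Standard total = 1025700; weights = 0.3909, 0.3477, 0.2615.
The River Delta: 0.3909×42.362 + 0.3477×357.364 + 0.2615×540.453 = 282.1184 per 1000.
The Western Region: 0.3909×24.968 + 0.3477×271.187 + 0.2615×616.379 = 265.2119 per 1000.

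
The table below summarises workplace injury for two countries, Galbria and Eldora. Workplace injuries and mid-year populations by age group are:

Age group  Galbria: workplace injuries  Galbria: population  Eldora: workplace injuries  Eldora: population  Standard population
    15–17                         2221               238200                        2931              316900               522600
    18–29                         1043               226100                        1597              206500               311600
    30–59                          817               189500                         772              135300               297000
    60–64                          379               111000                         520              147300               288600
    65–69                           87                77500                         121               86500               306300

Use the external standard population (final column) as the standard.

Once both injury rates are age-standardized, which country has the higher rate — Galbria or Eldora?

Eldora

Age-specific rates per 10000 for Galbria: 93.24, 46.13, 43.11, 34.14, 11.23.
For Eldora: 92.49, 77.34, 57.06, 35.30, 13.99.
Standard total = 1726100; weights = 0.3028, 0.1805, 0.1721, 0.1672, 0.1775.
Galbria: 0.3028×93.24 + 0.1805×46.13 + 0.1721×43.11 + 0.1672×34.14 + 0.1775×11.23 = 51.6766 per 10000.
Eldora: 0.3028×92.49 + 0.1805×77.34 + 0.1721×57.06 + 0.1672×35.30 + 0.1775×13.99 = 60.1659 per 10000.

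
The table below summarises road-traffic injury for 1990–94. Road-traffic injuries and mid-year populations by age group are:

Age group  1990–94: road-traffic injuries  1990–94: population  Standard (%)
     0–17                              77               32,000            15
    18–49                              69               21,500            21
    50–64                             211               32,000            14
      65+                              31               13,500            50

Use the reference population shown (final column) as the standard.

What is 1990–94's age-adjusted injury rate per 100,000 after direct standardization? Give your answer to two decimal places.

Age-specific rates per 100,000 for 1990–94: 240.62, 320.93, 659.38, 229.63.
Standard weights: 0.15, 0.21, 0.14, 0.50.
Standardized rate: 0.1500×240.62 + 0.2100×320.93 + 0.1400×659.38 + 0.5000×229.63 = 310.6164 per 100,000.

310.62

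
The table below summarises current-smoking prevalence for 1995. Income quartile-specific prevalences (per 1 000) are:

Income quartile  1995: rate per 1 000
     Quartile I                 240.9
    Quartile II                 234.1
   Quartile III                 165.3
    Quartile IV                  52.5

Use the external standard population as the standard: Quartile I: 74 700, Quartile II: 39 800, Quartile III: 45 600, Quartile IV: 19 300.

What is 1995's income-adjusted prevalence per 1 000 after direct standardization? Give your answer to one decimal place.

Standard total = 179 400; weights = 0.4164, 0.2219, 0.2542, 0.1076.
Standardized rate: 0.4164×240.9 + 0.2219×234.1 + 0.2542×165.3 + 0.1076×52.5 = 199.9071 per 1 000.

199.9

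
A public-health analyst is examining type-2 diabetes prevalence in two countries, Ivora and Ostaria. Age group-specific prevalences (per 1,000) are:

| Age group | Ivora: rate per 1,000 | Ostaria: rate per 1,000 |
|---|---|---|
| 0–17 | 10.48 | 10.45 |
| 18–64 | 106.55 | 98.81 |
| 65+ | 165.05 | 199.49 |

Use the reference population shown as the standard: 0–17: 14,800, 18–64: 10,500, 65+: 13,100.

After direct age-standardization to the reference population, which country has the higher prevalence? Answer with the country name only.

Ostaria

Standard total = 38,400; weights = 0.3854, 0.2734, 0.3411.
Ivora: 0.3854×10.48 + 0.2734×106.55 + 0.3411×165.05 = 89.4801 per 1,000.
Ostaria: 0.3854×10.45 + 0.2734×98.81 + 0.3411×199.49 = 99.1011 per 1,000.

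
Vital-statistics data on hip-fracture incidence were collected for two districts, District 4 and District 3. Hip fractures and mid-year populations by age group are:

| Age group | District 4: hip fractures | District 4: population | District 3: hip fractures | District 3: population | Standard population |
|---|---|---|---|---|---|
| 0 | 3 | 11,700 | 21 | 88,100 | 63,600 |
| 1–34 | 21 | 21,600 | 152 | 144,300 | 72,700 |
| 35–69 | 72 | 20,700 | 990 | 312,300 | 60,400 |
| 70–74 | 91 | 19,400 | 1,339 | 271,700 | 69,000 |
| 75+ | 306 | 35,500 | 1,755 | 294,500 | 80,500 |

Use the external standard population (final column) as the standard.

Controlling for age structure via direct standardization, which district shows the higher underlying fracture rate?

District 4

Age-specific rates per 100,000 for District 4: 25.64, 97.22, 347.83, 469.07, 861.97.
For District 3: 23.84, 105.34, 317.00, 492.82, 595.93.
Standard total = 346,200; weights = 0.1837, 0.2100, 0.1745, 0.1993, 0.2325.
District 4: 0.1837×25.64 + 0.2100×97.22 + 0.1745×347.83 + 0.1993×469.07 + 0.2325×861.97 = 379.7292 per 100,000.
District 3: 0.1837×23.84 + 0.2100×105.34 + 0.1745×317.00 + 0.1993×492.82 + 0.2325×595.93 = 318.5953 per 100,000.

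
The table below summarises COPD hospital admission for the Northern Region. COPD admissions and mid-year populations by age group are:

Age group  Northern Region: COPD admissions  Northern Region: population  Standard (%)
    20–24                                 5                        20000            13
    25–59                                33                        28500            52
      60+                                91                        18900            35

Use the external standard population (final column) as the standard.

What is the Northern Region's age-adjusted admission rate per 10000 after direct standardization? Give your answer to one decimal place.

23.2

Age-specific rates per 10000 for the Northern Region: 2.50, 11.58, 48.15.
Standard weights: 0.13, 0.52, 0.35.
Standardized rate: 0.1300×2.50 + 0.5200×11.58 + 0.3500×48.15 = 23.1979 per 10000.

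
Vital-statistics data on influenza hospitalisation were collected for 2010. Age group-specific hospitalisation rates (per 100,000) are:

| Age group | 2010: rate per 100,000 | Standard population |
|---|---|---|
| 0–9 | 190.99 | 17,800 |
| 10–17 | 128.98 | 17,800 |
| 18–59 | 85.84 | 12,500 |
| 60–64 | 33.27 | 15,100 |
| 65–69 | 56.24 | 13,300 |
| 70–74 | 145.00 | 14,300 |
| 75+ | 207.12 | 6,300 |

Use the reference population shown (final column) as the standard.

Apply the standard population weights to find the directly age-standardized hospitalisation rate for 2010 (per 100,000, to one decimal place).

117.4

Standard total = 97,100; weights = 0.1833, 0.1833, 0.1287, 0.1555, 0.1370, 0.1473, 0.0649.
Standardized rate: 0.1833×190.99 + 0.1833×128.98 + 0.1287×85.84 + 0.1555×33.27 + 0.1370×56.24 + 0.1473×145.00 + 0.0649×207.12 = 117.3758 per 100,000.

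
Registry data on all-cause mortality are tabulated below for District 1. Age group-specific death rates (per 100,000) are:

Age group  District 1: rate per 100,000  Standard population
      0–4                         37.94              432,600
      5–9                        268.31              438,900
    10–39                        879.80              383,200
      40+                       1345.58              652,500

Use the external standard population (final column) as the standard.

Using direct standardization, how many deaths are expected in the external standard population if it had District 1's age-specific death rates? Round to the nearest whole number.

Expected deaths = Σ (standard pop × age-specific rate ÷ 100,000)
= 432,600×37.94/100,000 + 438,900×268.31/100,000 + 383,200×879.80/100,000 + 652,500×1345.58/100,000
= 164.13 + 1177.61 + 3371.39 + 8779.91 = 13493.04.

13493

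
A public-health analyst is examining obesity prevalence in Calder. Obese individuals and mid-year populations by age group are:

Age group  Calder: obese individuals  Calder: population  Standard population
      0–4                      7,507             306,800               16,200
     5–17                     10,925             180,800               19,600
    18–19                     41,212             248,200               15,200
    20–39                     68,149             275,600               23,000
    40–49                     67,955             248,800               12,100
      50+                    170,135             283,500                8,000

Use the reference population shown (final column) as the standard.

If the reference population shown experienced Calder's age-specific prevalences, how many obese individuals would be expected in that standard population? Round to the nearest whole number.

Age-specific rates per 1,000 for Calder: 24.469, 60.426, 166.044, 247.275, 273.131, 600.123.
Expected obese individuals = Σ (standard pop × age-specific rate ÷ 1,000)
= 16,200×24.469/1,000 + 19,600×60.426/1,000 + 15,200×166.044/1,000 + 23,000×247.275/1,000 + 12,100×273.131/1,000 + 8,000×600.123/1,000
= 396.39 + 1184.35 + 2523.86 + 5687.33 + 3304.89 + 4800.99 = 17897.80.

17898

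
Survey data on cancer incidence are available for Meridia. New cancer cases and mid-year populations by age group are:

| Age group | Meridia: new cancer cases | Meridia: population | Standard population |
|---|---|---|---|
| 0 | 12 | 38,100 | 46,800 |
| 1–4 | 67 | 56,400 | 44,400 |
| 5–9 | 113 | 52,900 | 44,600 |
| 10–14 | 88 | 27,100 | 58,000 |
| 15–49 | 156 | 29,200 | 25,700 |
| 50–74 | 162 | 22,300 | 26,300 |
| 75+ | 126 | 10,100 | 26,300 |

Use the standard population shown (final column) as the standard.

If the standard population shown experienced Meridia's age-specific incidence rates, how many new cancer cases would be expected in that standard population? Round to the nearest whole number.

Age-specific rates per 100,000 for Meridia: 31.50, 118.79, 213.61, 324.72, 534.25, 726.46, 1247.52.
Expected new cancer cases = Σ (standard pop × age-specific rate ÷ 100,000)
= 46,800×31.50/100,000 + 44,400×118.79/100,000 + 44,600×213.61/100,000 + 58,000×324.72/100,000 + 25,700×534.25/100,000 + 26,300×726.46/100,000 + 26,300×1247.52/100,000
= 14.74 + 52.74 + 95.27 + 188.34 + 137.30 + 191.06 + 328.10 = 1007.55.

1008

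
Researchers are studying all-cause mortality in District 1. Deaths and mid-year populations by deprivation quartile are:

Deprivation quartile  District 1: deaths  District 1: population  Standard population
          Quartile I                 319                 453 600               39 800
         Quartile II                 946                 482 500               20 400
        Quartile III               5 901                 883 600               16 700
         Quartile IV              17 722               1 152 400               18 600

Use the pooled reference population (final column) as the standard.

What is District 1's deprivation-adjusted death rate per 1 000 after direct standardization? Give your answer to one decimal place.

4.9

Deprivation-specific rates per 1 000 for District 1: 0.703, 1.961, 6.678, 15.378.
Standard total = 95 500; weights = 0.4168, 0.2136, 0.1749, 0.1948.
Standardized rate: 0.4168×0.703 + 0.2136×1.961 + 0.1749×6.678 + 0.1948×15.378 = 4.8749 per 1 000.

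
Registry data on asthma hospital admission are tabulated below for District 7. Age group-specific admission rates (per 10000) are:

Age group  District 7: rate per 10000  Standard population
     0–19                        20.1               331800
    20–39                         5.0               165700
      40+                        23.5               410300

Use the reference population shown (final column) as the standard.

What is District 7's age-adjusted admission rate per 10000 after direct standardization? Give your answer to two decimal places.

18.88

Standard total = 907800; weights = 0.3655, 0.1825, 0.4520.
Standardized rate: 0.3655×20.1 + 0.1825×5.0 + 0.4520×23.5 = 18.8805 per 10000.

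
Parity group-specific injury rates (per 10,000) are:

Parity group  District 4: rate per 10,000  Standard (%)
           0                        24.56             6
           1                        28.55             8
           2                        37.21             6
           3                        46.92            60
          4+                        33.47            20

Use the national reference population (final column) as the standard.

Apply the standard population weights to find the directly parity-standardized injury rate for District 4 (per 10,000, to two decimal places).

40.84

Standard weights: 0.06, 0.08, 0.06, 0.60, 0.20.
Standardized rate: 0.0600×24.56 + 0.0800×28.55 + 0.0600×37.21 + 0.6000×46.92 + 0.2000×33.47 = 40.8362 per 10,000.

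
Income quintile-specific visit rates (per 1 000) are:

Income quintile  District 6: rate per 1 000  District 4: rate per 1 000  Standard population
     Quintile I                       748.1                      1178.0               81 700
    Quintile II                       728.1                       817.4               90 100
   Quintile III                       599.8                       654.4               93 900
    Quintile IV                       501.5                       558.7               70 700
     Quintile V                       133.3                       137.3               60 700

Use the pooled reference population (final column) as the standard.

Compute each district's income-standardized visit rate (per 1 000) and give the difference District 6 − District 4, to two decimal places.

Standard total = 397 100; weights = 0.2057, 0.2269, 0.2365, 0.1780, 0.1529.
District 6: 0.2057×748.1 + 0.2269×728.1 + 0.2365×599.8 + 0.1780×501.5 + 0.1529×133.3 = 570.6123 per 1 000.
District 4: 0.2057×1178.0 + 0.2269×817.4 + 0.2365×654.4 + 0.1780×558.7 + 0.1529×137.3 = 703.0287 per 1 000.
Difference = 570.6123 − 703.0287 = -132.4164.

-132.42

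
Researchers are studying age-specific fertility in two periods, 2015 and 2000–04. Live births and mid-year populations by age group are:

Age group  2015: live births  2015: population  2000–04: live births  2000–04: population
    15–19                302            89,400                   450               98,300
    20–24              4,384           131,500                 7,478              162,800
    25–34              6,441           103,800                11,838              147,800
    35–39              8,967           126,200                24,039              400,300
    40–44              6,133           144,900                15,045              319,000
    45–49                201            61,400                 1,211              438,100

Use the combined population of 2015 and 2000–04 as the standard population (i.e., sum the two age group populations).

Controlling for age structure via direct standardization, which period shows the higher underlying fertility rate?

Age-specific rates per 1,000 for 2015: 3.378, 33.338, 62.052, 71.054, 42.326, 3.274.
For 2000–04: 4.578, 45.934, 80.095, 60.052, 47.163, 2.764.
Combined standard total = 2,223,500; weights = 0.0844, 0.1324, 0.1132, 0.2368, 0.2086, 0.2246.
2015: 0.0844×3.378 + 0.1324×33.338 + 0.1132×62.052 + 0.2368×71.054 + 0.2086×42.326 + 0.2246×3.274 = 38.1101 per 1,000.
2000–04: 0.0844×4.578 + 0.1324×45.934 + 0.1132×80.095 + 0.2368×60.052 + 0.2086×47.163 + 0.2246×2.764 = 40.2099 per 1,000.
The crude rates (40.21 vs 38.35) would put 2015 higher, but that reflects its age composition; once standardized to a common age structure, 2000–04 has the higher underlying rate.

2000–04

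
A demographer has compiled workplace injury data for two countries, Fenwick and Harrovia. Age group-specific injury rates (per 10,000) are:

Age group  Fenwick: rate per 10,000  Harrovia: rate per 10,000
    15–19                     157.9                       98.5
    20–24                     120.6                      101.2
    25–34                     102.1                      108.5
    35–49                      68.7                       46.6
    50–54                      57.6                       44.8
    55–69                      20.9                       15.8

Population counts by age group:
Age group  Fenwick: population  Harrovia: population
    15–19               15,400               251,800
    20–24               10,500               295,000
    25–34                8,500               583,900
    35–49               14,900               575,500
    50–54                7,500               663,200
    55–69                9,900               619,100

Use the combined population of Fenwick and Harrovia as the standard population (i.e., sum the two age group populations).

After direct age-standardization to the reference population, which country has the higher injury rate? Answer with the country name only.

Fenwick

Combined standard total = 3,055,200; weights = 0.0875, 0.1000, 0.1939, 0.1932, 0.2195, 0.2059.
Fenwick: 0.0875×157.9 + 0.1000×120.6 + 0.1939×102.1 + 0.1932×68.7 + 0.2195×57.6 + 0.2059×20.9 = 75.8893 per 10,000.
Harrovia: 0.0875×98.5 + 0.1000×101.2 + 0.1939×108.5 + 0.1932×46.6 + 0.2195×44.8 + 0.2059×15.8 = 61.8648 per 10,000.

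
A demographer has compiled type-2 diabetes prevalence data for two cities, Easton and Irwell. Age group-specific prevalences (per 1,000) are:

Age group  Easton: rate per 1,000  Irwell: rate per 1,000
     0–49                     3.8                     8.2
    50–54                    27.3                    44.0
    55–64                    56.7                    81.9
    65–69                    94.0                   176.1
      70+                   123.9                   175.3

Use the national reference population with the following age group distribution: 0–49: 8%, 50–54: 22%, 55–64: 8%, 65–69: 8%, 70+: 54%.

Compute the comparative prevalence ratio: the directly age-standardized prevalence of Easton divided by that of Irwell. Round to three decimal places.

Standard weights: 0.08, 0.22, 0.08, 0.08, 0.54.
Easton: 0.0800×3.8 + 0.2200×27.3 + 0.0800×56.7 + 0.0800×94.0 + 0.5400×123.9 = 85.2720 per 1,000.
Irwell: 0.0800×8.2 + 0.2200×44.0 + 0.0800×81.9 + 0.0800×176.1 + 0.5400×175.3 = 125.6380 per 1,000.
Ratio = 85.2720 ÷ 125.6380 = 0.67871.

0.679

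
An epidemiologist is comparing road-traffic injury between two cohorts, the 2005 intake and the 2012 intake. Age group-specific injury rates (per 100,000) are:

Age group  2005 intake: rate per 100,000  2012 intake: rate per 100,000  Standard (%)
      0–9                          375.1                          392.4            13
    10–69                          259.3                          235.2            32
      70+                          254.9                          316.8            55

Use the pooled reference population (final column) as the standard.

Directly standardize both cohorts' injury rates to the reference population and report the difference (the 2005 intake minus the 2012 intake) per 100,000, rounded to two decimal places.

-28.58

Standard weights: 0.13, 0.32, 0.55.
The 2005 intake: 0.1300×375.1 + 0.3200×259.3 + 0.5500×254.9 = 271.9340 per 100,000.
The 2012 intake: 0.1300×392.4 + 0.3200×235.2 + 0.5500×316.8 = 300.5160 per 100,000.
Difference = 271.9340 − 300.5160 = -28.5820.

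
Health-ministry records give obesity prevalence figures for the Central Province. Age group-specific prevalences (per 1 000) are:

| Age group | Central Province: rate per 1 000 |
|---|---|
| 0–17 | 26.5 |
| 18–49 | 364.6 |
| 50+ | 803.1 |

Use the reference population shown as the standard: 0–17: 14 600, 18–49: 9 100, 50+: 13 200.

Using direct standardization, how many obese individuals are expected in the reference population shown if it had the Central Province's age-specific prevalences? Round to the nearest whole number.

14306

Expected obese individuals = Σ (standard pop × age-specific rate ÷ 1 000)
= 14 600×26.5/1 000 + 9 100×364.6/1 000 + 13 200×803.1/1 000
= 386.90 + 3317.86 + 10600.92 = 14305.68.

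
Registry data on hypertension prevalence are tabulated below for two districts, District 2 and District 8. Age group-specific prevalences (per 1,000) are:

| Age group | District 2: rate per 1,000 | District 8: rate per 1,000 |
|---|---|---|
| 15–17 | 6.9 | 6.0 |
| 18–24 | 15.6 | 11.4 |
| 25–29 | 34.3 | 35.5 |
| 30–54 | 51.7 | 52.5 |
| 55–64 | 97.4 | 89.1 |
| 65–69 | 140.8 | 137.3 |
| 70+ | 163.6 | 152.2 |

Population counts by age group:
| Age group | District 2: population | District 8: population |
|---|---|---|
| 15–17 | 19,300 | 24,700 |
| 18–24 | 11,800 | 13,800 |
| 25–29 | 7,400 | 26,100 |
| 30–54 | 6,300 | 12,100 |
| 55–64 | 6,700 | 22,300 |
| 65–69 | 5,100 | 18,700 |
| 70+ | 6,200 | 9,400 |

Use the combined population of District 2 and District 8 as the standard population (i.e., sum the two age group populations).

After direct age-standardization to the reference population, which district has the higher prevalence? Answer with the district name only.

Combined standard total = 189,900; weights = 0.2317, 0.1348, 0.1764, 0.0969, 0.1527, 0.1253, 0.0821.
District 2: 0.2317×6.9 + 0.1348×15.6 + 0.1764×34.3 + 0.0969×51.7 + 0.1527×97.4 + 0.1253×140.8 + 0.0821×163.6 = 60.7219 per 1,000.
District 8: 0.2317×6.0 + 0.1348×11.4 + 0.1764×35.5 + 0.0969×52.5 + 0.1527×89.1 + 0.1253×137.3 + 0.0821×152.2 = 57.5937 per 1,000.
The crude rates (52.26 vs 61.78) would put District 8 higher, but that reflects its age composition; once standardized to a common age structure, District 2 has the higher underlying rate.

District 2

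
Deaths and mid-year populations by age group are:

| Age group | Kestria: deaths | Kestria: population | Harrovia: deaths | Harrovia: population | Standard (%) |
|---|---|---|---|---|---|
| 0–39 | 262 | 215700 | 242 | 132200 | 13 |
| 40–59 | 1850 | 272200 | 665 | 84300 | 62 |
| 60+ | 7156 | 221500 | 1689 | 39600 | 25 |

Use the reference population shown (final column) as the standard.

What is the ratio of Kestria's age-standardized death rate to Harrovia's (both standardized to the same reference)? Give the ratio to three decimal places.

0.788

Age-specific rates per 1000 for Kestria: 1.215, 6.796, 32.307.
For Harrovia: 1.831, 7.888, 42.652.
Standard weights: 0.13, 0.62, 0.25.
Kestria: 0.1300×1.215 + 0.6200×6.796 + 0.2500×32.307 = 12.4485 per 1000.
Harrovia: 0.1300×1.831 + 0.6200×7.888 + 0.2500×42.652 = 15.7917 per 1000.
Ratio = 12.4485 ÷ 15.7917 = 0.78829.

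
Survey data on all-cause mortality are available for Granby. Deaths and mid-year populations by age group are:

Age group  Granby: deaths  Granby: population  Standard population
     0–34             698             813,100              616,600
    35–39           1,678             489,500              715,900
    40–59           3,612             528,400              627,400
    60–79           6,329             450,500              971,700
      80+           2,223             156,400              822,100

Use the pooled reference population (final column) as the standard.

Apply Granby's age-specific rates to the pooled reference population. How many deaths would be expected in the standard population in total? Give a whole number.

Age-specific rates per 100,000 for Granby: 85.84, 342.80, 683.57, 1404.88, 1421.36.
Expected deaths = Σ (standard pop × age-specific rate ÷ 100,000)
= 616,600×85.84/100,000 + 715,900×342.80/100,000 + 627,400×683.57/100,000 + 971,700×1404.88/100,000 + 822,100×1421.36/100,000
= 529.32 + 2454.10 + 4288.74 + 13651.25 + 11684.96 = 32608.37.

32608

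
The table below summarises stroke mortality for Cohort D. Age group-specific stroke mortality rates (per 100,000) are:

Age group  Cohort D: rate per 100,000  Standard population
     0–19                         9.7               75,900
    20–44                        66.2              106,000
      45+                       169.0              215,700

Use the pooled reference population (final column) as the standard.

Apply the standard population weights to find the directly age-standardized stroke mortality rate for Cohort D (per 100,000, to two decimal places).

111.18

Standard total = 397,600; weights = 0.1909, 0.2666, 0.5425.
Standardized rate: 0.1909×9.7 + 0.2666×66.2 + 0.5425×169.0 = 111.1839 per 100,000.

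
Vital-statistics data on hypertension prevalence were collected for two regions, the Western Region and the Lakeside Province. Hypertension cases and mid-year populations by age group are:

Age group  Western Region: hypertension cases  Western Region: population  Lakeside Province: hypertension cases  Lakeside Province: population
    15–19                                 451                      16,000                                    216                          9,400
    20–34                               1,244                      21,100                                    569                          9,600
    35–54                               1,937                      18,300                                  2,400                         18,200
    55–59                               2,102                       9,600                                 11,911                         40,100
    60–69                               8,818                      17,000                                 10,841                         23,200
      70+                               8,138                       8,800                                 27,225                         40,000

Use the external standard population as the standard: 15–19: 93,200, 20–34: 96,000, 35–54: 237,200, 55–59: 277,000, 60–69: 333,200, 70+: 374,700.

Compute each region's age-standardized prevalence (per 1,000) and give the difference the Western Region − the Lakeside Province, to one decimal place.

Age-specific rates per 1,000 for the Western Region: 28.188, 58.957, 105.847, 218.958, 518.706, 924.773.
For the Lakeside Province: 22.979, 59.271, 131.868, 297.032, 467.284, 680.625.
Standard total = 1,411,300; weights = 0.0660, 0.0680, 0.1681, 0.1963, 0.2361, 0.2655.
The Western Region: 0.0660×28.188 + 0.0680×58.957 + 0.1681×105.847 + 0.1963×218.958 + 0.2361×518.706 + 0.2655×924.773 = 434.6280 per 1,000.
The Lakeside Province: 0.0660×22.979 + 0.0680×59.271 + 0.1681×131.868 + 0.1963×297.032 + 0.2361×467.284 + 0.2655×680.625 = 377.0411 per 1,000.
Difference = 434.6280 − 377.0411 = 57.5869.

57.6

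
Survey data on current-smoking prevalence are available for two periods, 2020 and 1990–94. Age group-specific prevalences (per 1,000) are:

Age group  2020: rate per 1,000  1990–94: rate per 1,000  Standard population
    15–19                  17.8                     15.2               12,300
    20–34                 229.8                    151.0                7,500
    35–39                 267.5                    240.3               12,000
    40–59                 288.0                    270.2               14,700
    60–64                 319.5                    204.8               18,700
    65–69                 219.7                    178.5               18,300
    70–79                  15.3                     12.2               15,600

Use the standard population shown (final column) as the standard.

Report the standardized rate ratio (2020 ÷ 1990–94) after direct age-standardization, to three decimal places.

Standard total = 99,100; weights = 0.1241, 0.0757, 0.1211, 0.1483, 0.1887, 0.1847, 0.1574.
2020: 0.1241×17.8 + 0.0757×229.8 + 0.1211×267.5 + 0.1483×288.0 + 0.1887×319.5 + 0.1847×219.7 + 0.1574×15.3 = 197.9806 per 1,000.
1990–94: 0.1241×15.2 + 0.0757×151.0 + 0.1211×240.3 + 0.1483×270.2 + 0.1887×204.8 + 0.1847×178.5 + 0.1574×12.2 = 156.0205 per 1,000.
Ratio = 197.9806 ÷ 156.0205 = 1.26894.

1.269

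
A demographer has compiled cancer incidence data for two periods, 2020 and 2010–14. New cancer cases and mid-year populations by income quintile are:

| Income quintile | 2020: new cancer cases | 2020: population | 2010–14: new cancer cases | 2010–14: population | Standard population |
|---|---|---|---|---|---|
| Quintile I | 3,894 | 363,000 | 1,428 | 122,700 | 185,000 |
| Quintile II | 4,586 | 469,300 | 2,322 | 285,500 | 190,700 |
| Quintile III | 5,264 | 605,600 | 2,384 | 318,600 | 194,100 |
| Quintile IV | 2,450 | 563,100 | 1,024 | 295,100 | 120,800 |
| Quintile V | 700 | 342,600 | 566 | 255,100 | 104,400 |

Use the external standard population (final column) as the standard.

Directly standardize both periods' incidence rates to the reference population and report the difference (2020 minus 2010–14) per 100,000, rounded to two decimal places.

Income-specific rates per 100,000 for 2020: 1072.73, 977.20, 869.22, 435.09, 204.32.
For 2010–14: 1163.81, 813.31, 748.27, 347.00, 221.87.
Standard total = 795,000; weights = 0.2327, 0.2399, 0.2442, 0.1519, 0.1313.
2020: 0.2327×1072.73 + 0.2399×977.20 + 0.2442×869.22 + 0.1519×435.09 + 0.1313×204.32 = 789.1979 per 100,000.
2010–14: 0.2327×1163.81 + 0.2399×813.31 + 0.2442×748.27 + 0.1519×347.00 + 0.1313×221.87 = 730.4718 per 100,000.
Difference = 789.1979 − 730.4718 = 58.7261.

58.73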